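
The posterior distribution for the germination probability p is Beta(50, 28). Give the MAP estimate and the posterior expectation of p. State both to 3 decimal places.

Mode = (50−1)/(50+28−2) = 49/76 = 0.645.
Mean = 50/(50+28) = 50/78 = 0.641.
Mode > mean: the posterior has a left tail.

MAP = 0.645; posterior mean = 0.641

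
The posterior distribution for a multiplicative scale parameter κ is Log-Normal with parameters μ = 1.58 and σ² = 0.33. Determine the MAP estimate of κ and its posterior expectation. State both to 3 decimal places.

κ_MAP = 3.490, E[κ|data] = 5.726

Mode = exp(μ − σ²) = exp(1.25) = 3.490.
Mean = exp(μ + σ²/2) = exp(1.745) = 5.726.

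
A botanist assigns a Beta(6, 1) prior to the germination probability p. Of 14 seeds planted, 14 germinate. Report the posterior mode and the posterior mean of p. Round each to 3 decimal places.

Posterior: Beta(6+14, 1+0) = Beta(20, 1).
Since β = 1 ≤ 1 and α > 1, the Beta density is monotone increasing on [0,1]; the mode is at 1.
Mean = 20/(20+1) = 0.952.

posterior mode = 1.000, posterior mean = 0.952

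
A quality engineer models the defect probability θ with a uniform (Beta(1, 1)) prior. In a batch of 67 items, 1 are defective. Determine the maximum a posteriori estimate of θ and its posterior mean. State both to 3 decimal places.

Posterior: Beta(1+1, 1+66) = Beta(2, 67).
Mode = (2−1)/(2+67−2) = 1/67 = 0.015.
With a flat prior the MAP equals the MLE, 1/67.
Mean = 2/(2+67) = 2/69 = 0.029.
Right-skewed posterior ⇒ mode < mean.

MAP: 0.015. Posterior mean: 0.029.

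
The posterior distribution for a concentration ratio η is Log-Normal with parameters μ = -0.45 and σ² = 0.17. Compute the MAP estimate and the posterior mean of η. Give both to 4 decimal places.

Mode = exp(μ − σ²) = exp(-0.62) = 0.5379.
Mean = exp(μ + σ²/2) = exp(-0.365) = 0.6942.

MAP = 0.5379, posterior mean = 0.6942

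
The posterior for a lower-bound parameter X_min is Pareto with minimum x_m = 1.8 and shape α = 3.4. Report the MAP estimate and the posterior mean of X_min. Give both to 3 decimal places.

X_min_MAP = 1.800, E[X_min|data] = 2.550

The Pareto density is strictly decreasing on [x_m, ∞), so the mode is x_m = 1.800.
Mean = α·x_m/(α−1) = 3.4·1.8/2.4 = 2.550.
The posterior is right-skewed, so the mean exceeds the mode.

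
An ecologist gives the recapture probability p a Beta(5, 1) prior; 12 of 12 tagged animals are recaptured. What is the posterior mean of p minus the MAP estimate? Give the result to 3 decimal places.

Posterior: Beta(5+12, 1+0) = Beta(17, 1).
Since β = 1 ≤ 1 and α > 1, the Beta density is monotone increasing on [0,1]; the mode is at 1.
Mean = 17/(17+1) = 0.944.
Difference = 0.944 − 1.000 = -0.056.
The mean is pulled below the mode by the posterior's left skew.

-0.056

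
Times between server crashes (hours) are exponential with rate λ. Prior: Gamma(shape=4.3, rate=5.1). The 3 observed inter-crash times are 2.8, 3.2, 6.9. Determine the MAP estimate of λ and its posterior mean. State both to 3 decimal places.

Σ times = 12.9. Posterior: Gamma(shape = 4.3+3 = 7.3, rate = 5.1+12.9 = 18.0).
Mode = (α−1)/β = 6.3/18.0 = 0.350.
Mean = α/β = 7.3/18.0 = 0.406.

MAP estimate = 0.350, posterior mean = 0.406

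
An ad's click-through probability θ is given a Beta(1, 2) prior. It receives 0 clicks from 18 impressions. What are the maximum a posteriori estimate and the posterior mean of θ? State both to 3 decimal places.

Posterior: Beta(1+0, 2+18) = Beta(1, 20).
Since α = 1 ≤ 1 and β > 1, the Beta density is monotone decreasing on [0,1]; the mode is at 0.
Mean = 1/(1+20) = 0.048.
Right-skewed posterior ⇒ mode < mean.

MAP: 0.000. Posterior mean: 0.048.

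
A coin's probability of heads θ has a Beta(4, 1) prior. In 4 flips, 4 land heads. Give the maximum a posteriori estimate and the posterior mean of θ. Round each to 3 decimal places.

Posterior: Beta(4+4, 1+0) = Beta(8, 1).
Since β = 1 ≤ 1 and α > 1, the Beta density is monotone increasing on [0,1]; the mode is at 1.
Mean = 8/(8+1) = 0.889.
Mode > mean: the posterior has a left tail.

maximum a posteriori estimate = 1.000, posterior mean = 0.889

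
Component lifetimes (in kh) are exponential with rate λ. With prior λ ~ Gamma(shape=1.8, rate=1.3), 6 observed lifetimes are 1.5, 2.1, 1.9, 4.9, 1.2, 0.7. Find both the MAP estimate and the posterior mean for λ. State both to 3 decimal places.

MAP estimate = 0.500, posterior mean = 0.574

Σ times = 12.3. Posterior: Gamma(shape = 1.8+6 = 7.8, rate = 1.3+12.3 = 13.6).
Mode = (α−1)/β = 6.8/13.6 = 0.500.
Mean = α/β = 7.8/13.6 = 0.574.
Mean > mode: the posterior has a right tail.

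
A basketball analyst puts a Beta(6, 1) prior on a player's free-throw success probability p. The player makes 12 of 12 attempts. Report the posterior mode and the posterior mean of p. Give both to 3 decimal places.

Posterior: Beta(6+12, 1+0) = Beta(18, 1).
Since β = 1 ≤ 1 and α > 1, the Beta density is monotone increasing on [0,1]; the mode is at 1.
Mean = 18/(18+1) = 0.947.
Mode > mean: the posterior has a left tail.

p_MAP = 1.000, E[p|data] = 0.947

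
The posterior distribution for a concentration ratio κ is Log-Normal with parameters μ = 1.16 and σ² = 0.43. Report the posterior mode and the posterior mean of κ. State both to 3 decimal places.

Mode = exp(μ − σ²) = exp(0.73) = 2.075.
Mean = exp(μ + σ²/2) = exp(1.375) = 3.955.

MAP: 2.075. Posterior mean: 3.955.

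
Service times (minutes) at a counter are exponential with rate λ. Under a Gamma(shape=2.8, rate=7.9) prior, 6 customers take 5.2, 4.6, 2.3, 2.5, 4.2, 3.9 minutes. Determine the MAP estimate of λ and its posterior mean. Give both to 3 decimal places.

Σ times = 22.7. Posterior: Gamma(shape = 2.8+6 = 8.8, rate = 7.9+22.7 = 30.6).
Mode = (α−1)/β = 7.8/30.6 = 0.255.
Mean = α/β = 8.8/30.6 = 0.288.

MAP: 0.255. Posterior mean: 0.288.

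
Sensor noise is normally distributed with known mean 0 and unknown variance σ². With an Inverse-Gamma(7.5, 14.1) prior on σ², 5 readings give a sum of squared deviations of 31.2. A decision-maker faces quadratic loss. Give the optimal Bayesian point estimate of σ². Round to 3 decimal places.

3.300

Posterior: Inverse-Gamma(shape = 7.5+5/2 = 10.0, scale = 14.1+31.2/2 = 29.7).
Mode = β/(α+1) = 29.7/11.0 = 2.700.
Mean = β/(α−1) = 29.7/9.0 = 3.300.
Quadratic loss ⇒ the optimal estimator is the posterior mean.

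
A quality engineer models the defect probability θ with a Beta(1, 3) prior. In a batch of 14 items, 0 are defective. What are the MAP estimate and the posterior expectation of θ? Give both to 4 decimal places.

MAP = 0.0000; posterior mean = 0.0556

Posterior: Beta(1+0, 3+14) = Beta(1, 17).
Since α = 1 ≤ 1 and β > 1, the Beta density is monotone decreasing on [0,1]; the mode is at 0.
Mean = 1/(1+17) = 0.0556.
Right-skewed posterior ⇒ mode < mean.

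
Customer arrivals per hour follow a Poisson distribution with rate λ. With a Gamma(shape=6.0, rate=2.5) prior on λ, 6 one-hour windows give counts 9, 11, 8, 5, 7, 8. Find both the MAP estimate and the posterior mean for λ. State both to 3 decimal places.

MAP: 6.235. Posterior mean: 6.353.

Σ counts = 48. Posterior: Gamma(shape = 6.0+48 = 54.0, rate = 2.5+6 = 8.5).
Mode = (α−1)/β = 53.0/8.5 = 6.235.
Mean = α/β = 54.0/8.5 = 6.353.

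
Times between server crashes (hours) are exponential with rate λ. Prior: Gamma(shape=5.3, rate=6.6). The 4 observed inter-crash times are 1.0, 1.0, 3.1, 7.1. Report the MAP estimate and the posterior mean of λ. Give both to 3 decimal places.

MAP = 0.441, posterior mean = 0.495

Σ times = 12.2. Posterior: Gamma(shape = 5.3+4 = 9.3, rate = 6.6+12.2 = 18.8).
Mode = (α−1)/β = 8.3/18.8 = 0.441.
Mean = α/β = 9.3/18.8 = 0.495.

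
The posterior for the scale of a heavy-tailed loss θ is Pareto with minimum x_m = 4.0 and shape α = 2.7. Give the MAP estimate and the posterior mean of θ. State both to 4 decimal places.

MAP estimate = 4.0000, posterior mean = 6.3529

The Pareto density is strictly decreasing on [x_m, ∞), so the mode is x_m = 4.0000.
Mean = α·x_m/(α−1) = 2.7·4.0/1.7 = 6.3529.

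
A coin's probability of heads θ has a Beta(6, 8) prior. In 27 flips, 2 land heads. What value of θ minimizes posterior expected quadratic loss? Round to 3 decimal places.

Posterior: Beta(6+2, 8+25) = Beta(8, 33).
Mode = (8−1)/(8+33−2) = 7/39 = 0.179.
Mean = 8/(8+33) = 8/41 = 0.195.
Quadratic loss ⇒ the optimal estimator is the posterior mean.

0.195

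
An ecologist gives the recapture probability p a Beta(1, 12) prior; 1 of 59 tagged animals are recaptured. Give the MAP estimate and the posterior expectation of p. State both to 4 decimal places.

Posterior: Beta(1+1, 12+58) = Beta(2, 70).
Mode = (2−1)/(2+70−2) = 1/70 = 0.0143.
Mean = 2/(2+70) = 2/72 = 0.0278.
The mean is pulled above the mode by the posterior's right skew.

MAP estimate = 0.0143, posterior expectation = 0.0278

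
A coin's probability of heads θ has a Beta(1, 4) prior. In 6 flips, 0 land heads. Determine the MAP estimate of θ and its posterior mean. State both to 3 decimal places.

MAP = 0.000, posterior mean = 0.091

Posterior: Beta(1+0, 4+6) = Beta(1, 10).
Since α = 1 ≤ 1 and β > 1, the Beta density is monotone decreasing on [0,1]; the mode is at 0.
Mean = 1/(1+10) = 0.091.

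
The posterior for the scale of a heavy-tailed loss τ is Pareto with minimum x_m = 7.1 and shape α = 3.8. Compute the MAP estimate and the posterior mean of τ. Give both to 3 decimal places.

MAP estimate = 7.100, posterior mean = 9.636

The Pareto density is strictly decreasing on [x_m, ∞), so the mode is x_m = 7.100.
Mean = α·x_m/(α−1) = 3.8·7.1/2.8 = 9.636.
The posterior is right-skewed, so the mean exceeds the mode.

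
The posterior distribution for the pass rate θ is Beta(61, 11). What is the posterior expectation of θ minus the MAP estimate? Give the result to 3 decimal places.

-0.010

Mode = (61−1)/(61+11−2) = 60/70 = 0.857.
Mean = 61/(61+11) = 61/72 = 0.847.
Difference = 0.847 − 0.857 = -0.010.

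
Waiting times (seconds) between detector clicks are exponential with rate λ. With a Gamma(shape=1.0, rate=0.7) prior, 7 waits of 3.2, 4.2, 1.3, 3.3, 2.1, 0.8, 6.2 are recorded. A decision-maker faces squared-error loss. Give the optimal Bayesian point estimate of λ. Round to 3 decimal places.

0.367

Σ times = 21.1. Posterior: Gamma(shape = 1.0+7 = 8.0, rate = 0.7+21.1 = 21.8).
Mode = (α−1)/β = 7.0/21.8 = 0.321.
Mean = α/β = 8.0/21.8 = 0.367.
Squared-error loss ⇒ the optimal estimator is the posterior mean.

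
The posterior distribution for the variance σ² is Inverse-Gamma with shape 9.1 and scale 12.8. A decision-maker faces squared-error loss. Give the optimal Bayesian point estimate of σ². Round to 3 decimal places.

1.580

Mode = β/(α+1) = 12.8/10.1 = 1.267.
Mean = β/(α−1) = 12.8/8.1 = 1.580.
Squared-error loss ⇒ the optimal estimator is the posterior mean.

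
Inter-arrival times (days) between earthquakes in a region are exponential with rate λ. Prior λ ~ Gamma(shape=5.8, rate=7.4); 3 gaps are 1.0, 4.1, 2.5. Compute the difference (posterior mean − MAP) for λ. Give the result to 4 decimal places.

Σ times = 7.6. Posterior: Gamma(shape = 5.8+3 = 8.8, rate = 7.4+7.6 = 15.0).
Mode = (α−1)/β = 7.8/15.0 = 0.5200.
Mean = α/β = 8.8/15.0 = 0.5867.
Difference = 0.5867 − 0.5200 = 0.0667.

0.0667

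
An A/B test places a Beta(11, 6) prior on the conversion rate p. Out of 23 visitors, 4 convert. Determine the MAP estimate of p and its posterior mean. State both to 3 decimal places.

MAP = 0.368; posterior mean = 0.375

Posterior: Beta(11+4, 6+19) = Beta(15, 25).
Mode = (15−1)/(15+25−2) = 14/38 = 0.368.
Mean = 15/(15+25) = 15/40 = 0.375.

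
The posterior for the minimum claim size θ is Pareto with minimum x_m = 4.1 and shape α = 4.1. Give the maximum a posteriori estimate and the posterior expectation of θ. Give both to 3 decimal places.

θ_MAP = 4.100, E[θ|data] = 5.423

The Pareto density is strictly decreasing on [x_m, ∞), so the mode is x_m = 4.100.
Mean = α·x_m/(α−1) = 4.1·4.1/3.1 = 5.423.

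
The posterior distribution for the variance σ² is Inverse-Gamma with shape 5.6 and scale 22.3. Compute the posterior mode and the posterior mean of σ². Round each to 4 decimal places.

posterior mode = 3.3788, posterior mean = 4.8478

Mode = β/(α+1) = 22.3/6.6 = 3.3788.
Mean = β/(α−1) = 22.3/4.6 = 4.8478.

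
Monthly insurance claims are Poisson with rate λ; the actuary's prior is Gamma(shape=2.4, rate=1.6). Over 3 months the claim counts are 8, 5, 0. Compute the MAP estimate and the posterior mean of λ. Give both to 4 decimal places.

Σ counts = 13. Posterior: Gamma(shape = 2.4+13 = 15.4, rate = 1.6+3 = 4.6).
Mode = (α−1)/β = 14.4/4.6 = 3.1304.
Mean = α/β = 15.4/4.6 = 3.3478.

MAP = 3.1304, posterior mean = 3.3478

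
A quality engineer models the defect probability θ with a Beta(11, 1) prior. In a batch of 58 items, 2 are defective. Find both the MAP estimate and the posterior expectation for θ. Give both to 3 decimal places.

Posterior: Beta(11+2, 1+56) = Beta(13, 57).
Mode = (13−1)/(13+57−2) = 12/68 = 0.176.
Mean = 13/(13+57) = 13/70 = 0.186.
The posterior is right-skewed, so the mean exceeds the mode.

MAP estimate = 0.176, posterior expectation = 0.186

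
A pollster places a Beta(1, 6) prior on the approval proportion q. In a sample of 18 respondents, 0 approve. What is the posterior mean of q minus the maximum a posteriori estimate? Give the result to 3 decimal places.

Posterior: Beta(1+0, 6+18) = Beta(1, 24).
Since α = 1 ≤ 1 and β > 1, the Beta density is monotone decreasing on [0,1]; the mode is at 0.
Mean = 1/(1+24) = 0.040.
Difference = 0.040 − 0.000 = 0.040.

0.040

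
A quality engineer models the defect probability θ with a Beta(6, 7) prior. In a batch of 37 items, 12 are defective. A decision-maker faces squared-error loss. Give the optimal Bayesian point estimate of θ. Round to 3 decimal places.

Posterior: Beta(6+12, 7+25) = Beta(18, 32).
Mode = (18−1)/(18+32−2) = 17/48 = 0.354.
Mean = 18/(18+32) = 18/50 = 0.360.
Squared-error loss ⇒ the optimal estimator is the posterior mean.

0.360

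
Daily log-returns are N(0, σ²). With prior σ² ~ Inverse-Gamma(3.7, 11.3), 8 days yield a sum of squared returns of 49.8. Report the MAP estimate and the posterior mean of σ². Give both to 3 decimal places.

MAP = 4.161, posterior mean = 5.403

Posterior: Inverse-Gamma(shape = 3.7+8/2 = 7.7, scale = 11.3+49.8/2 = 36.2).
Mode = β/(α+1) = 36.2/8.7 = 4.161.
Mean = β/(α−1) = 36.2/6.7 = 5.403.
Mean > mode: the posterior has a right tail.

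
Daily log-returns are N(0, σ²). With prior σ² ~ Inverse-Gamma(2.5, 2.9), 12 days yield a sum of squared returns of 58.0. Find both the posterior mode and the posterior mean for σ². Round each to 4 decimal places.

MAP: 3.3579. Posterior mean: 4.2533.

Posterior: Inverse-Gamma(shape = 2.5+12/2 = 8.5, scale = 2.9+58.0/2 = 31.9).
Mode = β/(α+1) = 31.9/9.5 = 3.3579.
Mean = β/(α−1) = 31.9/7.5 = 4.2533.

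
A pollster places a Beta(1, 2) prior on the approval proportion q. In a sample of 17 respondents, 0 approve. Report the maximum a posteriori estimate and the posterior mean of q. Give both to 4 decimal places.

MAP: 0.0000. Posterior mean: 0.0500.

Posterior: Beta(1+0, 2+17) = Beta(1, 19).
Since α = 1 ≤ 1 and β > 1, the Beta density is monotone decreasing on [0,1]; the mode is at 0.
Mean = 1/(1+19) = 0.0500.
The mean is pulled above the mode by the posterior's right skew.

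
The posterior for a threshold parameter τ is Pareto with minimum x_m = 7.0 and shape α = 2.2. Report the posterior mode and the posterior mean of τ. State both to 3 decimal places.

The Pareto density is strictly decreasing on [x_m, ∞), so the mode is x_m = 7.000.
Mean = α·x_m/(α−1) = 2.2·7.0/1.2 = 12.833.

τ_MAP = 7.000, E[τ|data] = 12.833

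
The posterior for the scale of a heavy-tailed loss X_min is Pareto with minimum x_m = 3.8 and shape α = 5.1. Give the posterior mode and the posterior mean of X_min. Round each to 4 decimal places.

posterior mode = 3.8000, posterior mean = 4.7268

The Pareto density is strictly decreasing on [x_m, ∞), so the mode is x_m = 3.8000.
Mean = α·x_m/(α−1) = 5.1·3.8/4.1 = 4.7268.
Mean > mode: the posterior has a right tail.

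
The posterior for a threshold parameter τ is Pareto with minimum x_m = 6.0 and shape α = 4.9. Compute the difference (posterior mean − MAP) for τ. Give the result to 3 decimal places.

1.538

The Pareto density is strictly decreasing on [x_m, ∞), so the mode is x_m = 6.000.
Mean = α·x_m/(α−1) = 4.9·6.0/3.9 = 7.538.
Difference = 7.538 − 6.000 = 1.538.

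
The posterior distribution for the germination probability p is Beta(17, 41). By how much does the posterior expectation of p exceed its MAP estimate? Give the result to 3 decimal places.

Mode = (17−1)/(17+41−2) = 16/56 = 0.286.
Mean = 17/(17+41) = 17/58 = 0.293.
Difference = 0.293 − 0.286 = 0.007.

0.007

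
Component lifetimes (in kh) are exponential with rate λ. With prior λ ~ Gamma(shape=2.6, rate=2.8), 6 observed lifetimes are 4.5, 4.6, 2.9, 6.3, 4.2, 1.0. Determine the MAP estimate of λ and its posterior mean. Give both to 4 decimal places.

λ_MAP = 0.2890, E[λ|data] = 0.3270

Σ times = 23.5. Posterior: Gamma(shape = 2.6+6 = 8.6, rate = 2.8+23.5 = 26.3).
Mode = (α−1)/β = 7.6/26.3 = 0.2890.
Mean = α/β = 8.6/26.3 = 0.3270.
Right-skewed posterior ⇒ mode < mean.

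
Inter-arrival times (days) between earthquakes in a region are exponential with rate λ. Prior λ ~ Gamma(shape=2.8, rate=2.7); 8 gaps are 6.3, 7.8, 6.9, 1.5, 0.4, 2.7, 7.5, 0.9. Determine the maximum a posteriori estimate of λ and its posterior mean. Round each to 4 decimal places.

Σ times = 34.0. Posterior: Gamma(shape = 2.8+8 = 10.8, rate = 2.7+34.0 = 36.7).
Mode = (α−1)/β = 9.8/36.7 = 0.2670.
Mean = α/β = 10.8/36.7 = 0.2943.
Right-skewed posterior ⇒ mode < mean.

MAP = 0.2670; posterior mean = 0.2943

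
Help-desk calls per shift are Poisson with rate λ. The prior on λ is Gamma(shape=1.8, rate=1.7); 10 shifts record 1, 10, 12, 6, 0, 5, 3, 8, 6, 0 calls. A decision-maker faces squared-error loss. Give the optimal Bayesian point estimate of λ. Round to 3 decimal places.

Σ counts = 51. Posterior: Gamma(shape = 1.8+51 = 52.8, rate = 1.7+10 = 11.7).
Mode = (α−1)/β = 51.8/11.7 = 4.427.
Mean = α/β = 52.8/11.7 = 4.513.
Squared-error loss ⇒ the optimal estimator is the posterior mean.

4.513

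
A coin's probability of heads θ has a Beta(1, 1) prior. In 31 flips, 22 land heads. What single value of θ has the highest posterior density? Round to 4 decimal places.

Posterior: Beta(1+22, 1+9) = Beta(23, 10).
Mode = (23−1)/(23+10−2) = 22/31 = 0.7097.
Mean = 23/(23+10) = 23/33 = 0.6970.
This is the posterior mode — the MAP estimate.

0.7097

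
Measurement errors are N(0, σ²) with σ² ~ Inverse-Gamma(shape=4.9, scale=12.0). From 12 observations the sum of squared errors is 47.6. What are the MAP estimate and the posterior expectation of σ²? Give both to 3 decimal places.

Posterior: Inverse-Gamma(shape = 4.9+12/2 = 10.9, scale = 12.0+47.6/2 = 35.8).
Mode = β/(α+1) = 35.8/11.9 = 3.008.
Mean = β/(α−1) = 35.8/9.9 = 3.616.

MAP estimate = 3.008, posterior expectation = 3.616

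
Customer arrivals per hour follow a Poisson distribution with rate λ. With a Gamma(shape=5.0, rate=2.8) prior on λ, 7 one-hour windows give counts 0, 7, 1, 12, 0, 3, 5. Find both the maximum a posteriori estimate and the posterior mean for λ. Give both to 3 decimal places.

Σ counts = 28. Posterior: Gamma(shape = 5.0+28 = 33.0, rate = 2.8+7 = 9.8).
Mode = (α−1)/β = 32.0/9.8 = 3.265.
Mean = α/β = 33.0/9.8 = 3.367.

MAP = 3.265; posterior mean = 3.367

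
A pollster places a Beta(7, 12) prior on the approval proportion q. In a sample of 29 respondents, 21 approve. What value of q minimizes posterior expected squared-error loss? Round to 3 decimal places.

0.583

Posterior: Beta(7+21, 12+8) = Beta(28, 20).
Mode = (28−1)/(28+20−2) = 27/46 = 0.587.
Mean = 28/(28+20) = 28/48 = 0.583.
Squared-error loss ⇒ the optimal estimator is the posterior mean.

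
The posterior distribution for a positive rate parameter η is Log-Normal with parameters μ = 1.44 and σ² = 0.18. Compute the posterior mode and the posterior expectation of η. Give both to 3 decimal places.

Mode = exp(μ − σ²) = exp(1.26) = 3.525.
Mean = exp(μ + σ²/2) = exp(1.530) = 4.618.

MAP = 3.525, posterior mean = 4.618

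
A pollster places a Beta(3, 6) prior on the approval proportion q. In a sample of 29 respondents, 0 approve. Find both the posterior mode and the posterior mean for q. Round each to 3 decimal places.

Posterior: Beta(3+0, 6+29) = Beta(3, 35).
Mode = (3−1)/(3+35−2) = 2/36 = 0.056.
Mean = 3/(3+35) = 3/38 = 0.079.

MAP = 0.056, posterior mean = 0.079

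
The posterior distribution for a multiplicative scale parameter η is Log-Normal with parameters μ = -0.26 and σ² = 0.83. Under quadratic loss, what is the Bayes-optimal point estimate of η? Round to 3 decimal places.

1.168

Mode = exp(μ − σ²) = exp(-1.09) = 0.336.
Mean = exp(μ + σ²/2) = exp(0.155) = 1.168.
Quadratic loss ⇒ the optimal estimator is the posterior mean.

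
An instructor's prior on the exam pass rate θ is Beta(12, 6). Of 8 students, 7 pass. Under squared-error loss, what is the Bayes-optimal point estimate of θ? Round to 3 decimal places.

0.731

Posterior: Beta(12+7, 6+1) = Beta(19, 7).
Mode = (19−1)/(19+7−2) = 18/24 = 0.750.
Mean = 19/(19+7) = 19/26 = 0.731.
Squared-error loss ⇒ the optimal estimator is the posterior mean.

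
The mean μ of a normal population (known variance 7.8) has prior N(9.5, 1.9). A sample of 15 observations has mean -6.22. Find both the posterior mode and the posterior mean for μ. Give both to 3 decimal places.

Posterior for μ is Normal. Precision-weighted mean: (1/1.9·9.5 + 15/7.8·-6.22) / (1/1.9 + 15/7.8) = -2.842.
A Normal posterior is symmetric, so mode = mean.

MAP: -2.842. Posterior mean: -2.842.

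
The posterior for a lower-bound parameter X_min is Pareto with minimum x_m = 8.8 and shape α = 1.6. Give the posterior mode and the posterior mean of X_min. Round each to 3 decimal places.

MAP: 8.800. Posterior mean: 23.467.

The Pareto density is strictly decreasing on [x_m, ∞), so the mode is x_m = 8.800.
Mean = α·x_m/(α−1) = 1.6·8.8/0.6 = 23.467.
Mean > mode: the posterior has a right tail.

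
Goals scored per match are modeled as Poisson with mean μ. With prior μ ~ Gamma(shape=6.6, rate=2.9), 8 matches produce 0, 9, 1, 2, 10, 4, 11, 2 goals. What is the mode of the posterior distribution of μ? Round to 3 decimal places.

4.092

Σ counts = 39. Posterior: Gamma(shape = 6.6+39 = 45.6, rate = 2.9+8 = 10.9).
Mode = (α−1)/β = 44.6/10.9 = 4.092.
Mean = α/β = 45.6/10.9 = 4.183.
This is the posterior mode — the MAP estimate.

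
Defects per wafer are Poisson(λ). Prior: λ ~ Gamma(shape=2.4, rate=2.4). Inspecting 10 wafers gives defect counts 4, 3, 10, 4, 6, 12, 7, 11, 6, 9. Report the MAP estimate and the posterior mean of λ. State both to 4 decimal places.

MAP = 5.9194; posterior mean = 6.0000

Σ counts = 72. Posterior: Gamma(shape = 2.4+72 = 74.4, rate = 2.4+10 = 12.4).
Mode = (α−1)/β = 73.4/12.4 = 5.9194.
Mean = α/β = 74.4/12.4 = 6.0000.
Right-skewed posterior ⇒ mode < mean.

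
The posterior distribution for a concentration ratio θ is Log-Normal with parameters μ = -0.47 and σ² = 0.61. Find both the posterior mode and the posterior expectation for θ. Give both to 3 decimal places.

Mode = exp(μ − σ²) = exp(-1.08) = 0.340.
Mean = exp(μ + σ²/2) = exp(-0.165) = 0.848.
The posterior is right-skewed, so the mean exceeds the mode.

MAP = 0.340, posterior mean = 0.848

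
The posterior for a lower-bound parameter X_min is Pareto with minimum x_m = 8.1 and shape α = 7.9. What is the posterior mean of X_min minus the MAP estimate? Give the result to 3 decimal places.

The Pareto density is strictly decreasing on [x_m, ∞), so the mode is x_m = 8.100.
Mean = α·x_m/(α−1) = 7.9·8.1/6.9 = 9.274.
Difference = 9.274 − 8.100 = 1.174.
The posterior is right-skewed, so the mean exceeds the mode.

1.174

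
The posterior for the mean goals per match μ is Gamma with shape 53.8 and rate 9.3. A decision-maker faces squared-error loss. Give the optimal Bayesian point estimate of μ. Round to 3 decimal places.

5.785

Mode = (α−1)/β = 52.8/9.3 = 5.677.
Mean = α/β = 53.8/9.3 = 5.785.
Squared-error loss ⇒ the optimal estimator is the posterior mean.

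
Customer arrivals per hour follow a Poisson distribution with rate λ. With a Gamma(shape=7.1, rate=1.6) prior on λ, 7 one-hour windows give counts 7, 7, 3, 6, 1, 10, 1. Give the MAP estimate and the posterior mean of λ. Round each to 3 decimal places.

Σ counts = 35. Posterior: Gamma(shape = 7.1+35 = 42.1, rate = 1.6+7 = 8.6).
Mode = (α−1)/β = 41.1/8.6 = 4.779.
Mean = α/β = 42.1/8.6 = 4.895.
Mean > mode: the posterior has a right tail.

MAP = 4.779; posterior mean = 4.895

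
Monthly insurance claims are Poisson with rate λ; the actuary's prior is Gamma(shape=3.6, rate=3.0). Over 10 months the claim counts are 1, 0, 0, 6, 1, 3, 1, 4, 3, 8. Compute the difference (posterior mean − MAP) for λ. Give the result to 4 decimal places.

Σ counts = 27. Posterior: Gamma(shape = 3.6+27 = 30.6, rate = 3.0+10 = 13.0).
Mode = (α−1)/β = 29.6/13.0 = 2.2769.
Mean = α/β = 30.6/13.0 = 2.3538.
Difference = 2.3538 − 2.2769 = 0.0769.
The posterior is right-skewed, so the mean exceeds the mode.

0.0769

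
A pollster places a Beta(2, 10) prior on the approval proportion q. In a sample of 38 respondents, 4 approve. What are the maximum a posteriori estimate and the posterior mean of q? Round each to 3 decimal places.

maximum a posteriori estimate = 0.104, posterior mean = 0.120

Posterior: Beta(2+4, 10+34) = Beta(6, 44).
Mode = (6−1)/(6+44−2) = 5/48 = 0.104.
Mean = 6/(6+44) = 6/50 = 0.120.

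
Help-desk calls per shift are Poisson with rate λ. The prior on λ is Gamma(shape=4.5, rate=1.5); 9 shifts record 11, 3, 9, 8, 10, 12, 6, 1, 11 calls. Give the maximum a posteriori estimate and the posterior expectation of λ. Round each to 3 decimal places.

Σ counts = 71. Posterior: Gamma(shape = 4.5+71 = 75.5, rate = 1.5+9 = 10.5).
Mode = (α−1)/β = 74.5/10.5 = 7.095.
Mean = α/β = 75.5/10.5 = 7.190.

MAP = 7.095, posterior mean = 7.190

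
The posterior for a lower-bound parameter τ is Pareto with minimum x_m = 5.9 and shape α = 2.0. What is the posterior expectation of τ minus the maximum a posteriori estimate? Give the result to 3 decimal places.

The Pareto density is strictly decreasing on [x_m, ∞), so the mode is x_m = 5.900.
Mean = α·x_m/(α−1) = 2.0·5.9/1.0 = 11.800.
Difference = 11.800 − 5.900 = 5.900.
The mean is pulled above the mode by the posterior's right skew.

5.900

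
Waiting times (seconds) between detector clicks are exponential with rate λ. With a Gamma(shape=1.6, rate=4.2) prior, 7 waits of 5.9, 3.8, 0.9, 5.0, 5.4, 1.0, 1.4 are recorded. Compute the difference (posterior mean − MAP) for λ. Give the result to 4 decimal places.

0.0362

Σ times = 23.4. Posterior: Gamma(shape = 1.6+7 = 8.6, rate = 4.2+23.4 = 27.6).
Mode = (α−1)/β = 7.6/27.6 = 0.2754.
Mean = α/β = 8.6/27.6 = 0.3116.
Difference = 0.3116 − 0.2754 = 0.0362.
The mean is pulled above the mode by the posterior's right skew.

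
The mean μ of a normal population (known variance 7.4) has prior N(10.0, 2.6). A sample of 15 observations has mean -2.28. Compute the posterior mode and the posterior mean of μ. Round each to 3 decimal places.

MAP: -0.322. Posterior mean: -0.322.

Posterior for μ is Normal. Precision-weighted mean: (1/2.6·10.0 + 15/7.4·-2.28) / (1/2.6 + 15/7.4) = -0.322.
A Normal posterior is symmetric, so mode = mean.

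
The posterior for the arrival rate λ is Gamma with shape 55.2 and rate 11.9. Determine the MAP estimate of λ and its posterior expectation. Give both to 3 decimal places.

MAP: 4.555. Posterior mean: 4.639.

Mode = (α−1)/β = 54.2/11.9 = 4.555.
Mean = α/β = 55.2/11.9 = 4.639.
The mean is pulled above the mode by the posterior's right skew.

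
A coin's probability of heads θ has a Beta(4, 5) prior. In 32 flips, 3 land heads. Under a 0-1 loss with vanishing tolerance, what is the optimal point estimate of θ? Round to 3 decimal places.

Posterior: Beta(4+3, 5+29) = Beta(7, 34).
Mode = (7−1)/(7+34−2) = 6/39 = 0.154.
Mean = 7/(7+34) = 7/41 = 0.171.
This is the posterior mode — the MAP estimate.

0.154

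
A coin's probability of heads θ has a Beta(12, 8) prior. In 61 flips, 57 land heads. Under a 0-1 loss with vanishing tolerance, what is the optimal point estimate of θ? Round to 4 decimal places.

0.8608

Posterior: Beta(12+57, 8+4) = Beta(69, 12).
Mode = (69−1)/(69+12−2) = 68/79 = 0.8608.
Mean = 69/(69+12) = 69/81 = 0.8519.
This is the posterior mode — the MAP estimate.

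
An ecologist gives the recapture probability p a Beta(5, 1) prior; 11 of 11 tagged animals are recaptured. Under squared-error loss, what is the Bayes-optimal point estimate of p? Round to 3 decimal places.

0.941

Posterior: Beta(5+11, 1+0) = Beta(16, 1).
Since β = 1 ≤ 1 and α > 1, the Beta density is monotone increasing on [0,1]; the mode is at 1.
Mean = 16/(16+1) = 0.941.
Squared-error loss ⇒ the optimal estimator is the posterior mean.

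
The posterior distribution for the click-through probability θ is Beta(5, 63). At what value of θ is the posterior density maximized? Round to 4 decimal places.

0.0606

Mode = (5−1)/(5+63−2) = 4/66 = 0.0606.
Mean = 5/(5+63) = 5/68 = 0.0735.
This is the posterior mode — the MAP estimate.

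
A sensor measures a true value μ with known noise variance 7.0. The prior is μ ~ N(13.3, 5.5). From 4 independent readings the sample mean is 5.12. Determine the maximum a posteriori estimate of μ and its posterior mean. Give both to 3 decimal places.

Posterior for μ is Normal. Precision-weighted mean: (1/5.5·13.3 + 4/7.0·5.12) / (1/5.5 + 4/7.0) = 7.094.
A Normal posterior is symmetric, so mode = mean.

maximum a posteriori estimate = 7.094, posterior mean = 7.094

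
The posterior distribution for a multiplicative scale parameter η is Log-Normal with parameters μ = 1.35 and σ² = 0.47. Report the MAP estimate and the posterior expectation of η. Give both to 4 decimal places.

MAP = 2.4109, posterior mean = 4.8793

Mode = exp(μ − σ²) = exp(0.88) = 2.4109.
Mean = exp(μ + σ²/2) = exp(1.585) = 4.8793.
The mean is pulled above the mode by the posterior's right skew.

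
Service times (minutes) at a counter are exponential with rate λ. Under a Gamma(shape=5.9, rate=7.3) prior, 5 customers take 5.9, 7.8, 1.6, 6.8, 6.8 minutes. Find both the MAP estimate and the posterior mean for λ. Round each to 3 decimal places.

MAP estimate = 0.273, posterior mean = 0.301

Σ times = 28.9. Posterior: Gamma(shape = 5.9+5 = 10.9, rate = 7.3+28.9 = 36.2).
Mode = (α−1)/β = 9.9/36.2 = 0.273.
Mean = α/β = 10.9/36.2 = 0.301.
Right-skewed posterior ⇒ mode < mean.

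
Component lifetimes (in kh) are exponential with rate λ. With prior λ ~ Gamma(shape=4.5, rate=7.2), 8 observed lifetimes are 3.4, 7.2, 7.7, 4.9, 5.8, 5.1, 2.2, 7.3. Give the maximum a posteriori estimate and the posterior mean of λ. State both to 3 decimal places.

maximum a posteriori estimate = 0.226, posterior mean = 0.246

Σ times = 43.6. Posterior: Gamma(shape = 4.5+8 = 12.5, rate = 7.2+43.6 = 50.8).
Mode = (α−1)/β = 11.5/50.8 = 0.226.
Mean = α/β = 12.5/50.8 = 0.246.
Mean > mode: the posterior has a right tail.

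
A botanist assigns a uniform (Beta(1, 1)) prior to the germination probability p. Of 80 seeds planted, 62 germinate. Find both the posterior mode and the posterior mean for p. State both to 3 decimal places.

Posterior: Beta(1+62, 1+18) = Beta(63, 19).
Mode = (63−1)/(63+19−2) = 62/80 = 0.775.
With a flat prior the MAP equals the MLE, 62/80.
Mean = 63/(63+19) = 63/82 = 0.768.
The mean is pulled below the mode by the posterior's left skew.

p_MAP = 0.775, E[p|data] = 0.768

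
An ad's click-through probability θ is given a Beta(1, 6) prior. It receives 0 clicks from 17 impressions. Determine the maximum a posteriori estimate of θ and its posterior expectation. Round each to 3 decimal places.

MAP: 0.000. Posterior mean: 0.042.

Posterior: Beta(1+0, 6+17) = Beta(1, 23).
Since α = 1 ≤ 1 and β > 1, the Beta density is monotone decreasing on [0,1]; the mode is at 0.
Mean = 1/(1+23) = 0.042.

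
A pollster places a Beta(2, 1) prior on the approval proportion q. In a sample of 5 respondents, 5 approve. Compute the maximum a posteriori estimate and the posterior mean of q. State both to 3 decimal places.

q_MAP = 1.000, E[q|data] = 0.875

Posterior: Beta(2+5, 1+0) = Beta(7, 1).
Since β = 1 ≤ 1 and α > 1, the Beta density is monotone increasing on [0,1]; the mode is at 1.
Mean = 7/(7+1) = 0.875.
Left-skewed posterior ⇒ mean < mode.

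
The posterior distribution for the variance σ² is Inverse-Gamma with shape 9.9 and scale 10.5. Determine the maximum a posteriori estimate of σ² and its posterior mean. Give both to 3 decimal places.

σ²_MAP = 0.963, E[σ²|data] = 1.180

Mode = β/(α+1) = 10.5/10.9 = 0.963.
Mean = β/(α−1) = 10.5/8.9 = 1.180.
Mean > mode: the posterior has a right tail.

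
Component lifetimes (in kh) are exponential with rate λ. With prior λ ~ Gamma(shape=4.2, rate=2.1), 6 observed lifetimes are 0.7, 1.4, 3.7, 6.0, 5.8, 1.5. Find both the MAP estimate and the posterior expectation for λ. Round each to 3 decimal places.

MAP = 0.434, posterior mean = 0.481

Σ times = 19.1. Posterior: Gamma(shape = 4.2+6 = 10.2, rate = 2.1+19.1 = 21.2).
Mode = (α−1)/β = 9.2/21.2 = 0.434.
Mean = α/β = 10.2/21.2 = 0.481.
Right-skewed posterior ⇒ mode < mean.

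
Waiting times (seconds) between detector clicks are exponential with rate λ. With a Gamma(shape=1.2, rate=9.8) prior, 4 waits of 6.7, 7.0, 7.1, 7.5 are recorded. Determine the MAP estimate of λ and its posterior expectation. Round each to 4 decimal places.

MAP = 0.1102; posterior mean = 0.1365

Σ times = 28.3. Posterior: Gamma(shape = 1.2+4 = 5.2, rate = 9.8+28.3 = 38.1).
Mode = (α−1)/β = 4.2/38.1 = 0.1102.
Mean = α/β = 5.2/38.1 = 0.1365.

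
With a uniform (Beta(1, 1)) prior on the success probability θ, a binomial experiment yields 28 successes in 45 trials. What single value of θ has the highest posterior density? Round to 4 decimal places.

0.6222

Posterior: Beta(1+28, 1+17) = Beta(29, 18).
Mode = (29−1)/(29+18−2) = 28/45 = 0.6222.
Mean = 29/(29+18) = 29/47 = 0.6170.
This is the posterior mode — the MAP estimate.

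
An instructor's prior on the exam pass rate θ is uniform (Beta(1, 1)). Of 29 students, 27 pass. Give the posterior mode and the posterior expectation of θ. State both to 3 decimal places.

MAP: 0.931. Posterior mean: 0.903.

Posterior: Beta(1+27, 1+2) = Beta(28, 3).
Mode = (28−1)/(28+3−2) = 27/29 = 0.931.
With a flat prior the MAP equals the MLE, 27/29.
Mean = 28/(28+3) = 28/31 = 0.903.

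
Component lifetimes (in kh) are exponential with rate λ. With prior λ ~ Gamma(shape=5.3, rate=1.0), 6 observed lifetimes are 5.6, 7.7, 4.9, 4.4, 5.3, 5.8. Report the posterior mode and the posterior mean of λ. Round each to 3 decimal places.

Σ times = 33.7. Posterior: Gamma(shape = 5.3+6 = 11.3, rate = 1.0+33.7 = 34.7).
Mode = (α−1)/β = 10.3/34.7 = 0.297.
Mean = α/β = 11.3/34.7 = 0.326.

MAP = 0.297, posterior mean = 0.326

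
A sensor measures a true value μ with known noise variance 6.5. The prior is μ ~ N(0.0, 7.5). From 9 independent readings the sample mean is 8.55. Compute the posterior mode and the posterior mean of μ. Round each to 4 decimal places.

MAP = 7.7990; posterior mean = 7.7990

Posterior for μ is Normal. Precision-weighted mean: (1/7.5·0.0 + 9/6.5·8.55) / (1/7.5 + 9/6.5) = 7.7990.
A Normal posterior is symmetric, so mode = mean.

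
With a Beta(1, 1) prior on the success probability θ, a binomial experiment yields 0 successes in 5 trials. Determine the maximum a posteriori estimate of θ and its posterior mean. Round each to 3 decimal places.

Posterior: Beta(1+0, 1+5) = Beta(1, 6).
Since α = 1 ≤ 1 and β > 1, the Beta density is monotone decreasing on [0,1]; the mode is at 0.
Mean = 1/(1+6) = 0.143.

maximum a posteriori estimate = 0.000, posterior mean = 0.143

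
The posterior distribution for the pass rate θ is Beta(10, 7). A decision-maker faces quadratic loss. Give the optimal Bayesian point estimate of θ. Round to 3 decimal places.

0.588

Mode = (10−1)/(10+7−2) = 9/15 = 0.600.
Mean = 10/(10+7) = 10/17 = 0.588.
Quadratic loss ⇒ the optimal estimator is the posterior mean.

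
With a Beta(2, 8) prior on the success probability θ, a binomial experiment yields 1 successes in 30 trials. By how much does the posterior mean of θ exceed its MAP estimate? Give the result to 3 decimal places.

0.022

Posterior: Beta(2+1, 8+29) = Beta(3, 37).
Mode = (3−1)/(3+37−2) = 2/38 = 0.053.
Mean = 3/(3+37) = 3/40 = 0.075.
Difference = 0.075 − 0.053 = 0.022.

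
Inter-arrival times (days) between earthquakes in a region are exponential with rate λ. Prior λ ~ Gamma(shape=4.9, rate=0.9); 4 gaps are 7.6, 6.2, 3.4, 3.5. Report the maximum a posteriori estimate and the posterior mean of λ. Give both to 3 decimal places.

Σ times = 20.7. Posterior: Gamma(shape = 4.9+4 = 8.9, rate = 0.9+20.7 = 21.6).
Mode = (α−1)/β = 7.9/21.6 = 0.366.
Mean = α/β = 8.9/21.6 = 0.412.

MAP: 0.366. Posterior mean: 0.412.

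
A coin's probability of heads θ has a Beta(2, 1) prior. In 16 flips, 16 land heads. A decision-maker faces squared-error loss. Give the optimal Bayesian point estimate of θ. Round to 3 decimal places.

0.947

Posterior: Beta(2+16, 1+0) = Beta(18, 1).
Since β = 1 ≤ 1 and α > 1, the Beta density is monotone increasing on [0,1]; the mode is at 1.
Mean = 18/(18+1) = 0.947.
Squared-error loss ⇒ the optimal estimator is the posterior mean.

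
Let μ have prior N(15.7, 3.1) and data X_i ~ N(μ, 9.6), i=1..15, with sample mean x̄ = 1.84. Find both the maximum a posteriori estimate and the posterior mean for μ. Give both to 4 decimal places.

Posterior for μ is Normal. Precision-weighted mean: (1/3.1·15.7 + 15/9.6·1.84) / (1/3.1 + 15/9.6) = 4.2118.
A Normal posterior is symmetric, so mode = mean.

MAP: 4.2118. Posterior mean: 4.2118.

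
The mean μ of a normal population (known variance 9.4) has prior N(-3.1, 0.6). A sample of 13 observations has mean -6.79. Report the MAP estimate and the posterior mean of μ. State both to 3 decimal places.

Posterior for μ is Normal. Precision-weighted mean: (1/0.6·-3.1 + 13/9.4·-6.79) / (1/0.6 + 13/9.4) = -4.773.
A Normal posterior is symmetric, so mode = mean.

μ_MAP = -4.773, E[μ|data] = -4.773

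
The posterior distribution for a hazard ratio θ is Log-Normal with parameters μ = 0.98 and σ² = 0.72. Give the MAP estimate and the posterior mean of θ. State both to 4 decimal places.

Mode = exp(μ − σ²) = exp(0.26) = 1.2969.
Mean = exp(μ + σ²/2) = exp(1.340) = 3.8190.

MAP = 1.2969, posterior mean = 3.8190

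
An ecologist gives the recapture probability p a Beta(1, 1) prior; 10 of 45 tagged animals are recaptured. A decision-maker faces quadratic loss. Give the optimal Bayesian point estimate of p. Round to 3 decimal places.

0.234

Posterior: Beta(1+10, 1+35) = Beta(11, 36).
Mode = (11−1)/(11+36−2) = 10/45 = 0.222.
With a flat prior the MAP equals the MLE, 10/45.
Mean = 11/(11+36) = 11/47 = 0.234.
Quadratic loss ⇒ the optimal estimator is the posterior mean.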